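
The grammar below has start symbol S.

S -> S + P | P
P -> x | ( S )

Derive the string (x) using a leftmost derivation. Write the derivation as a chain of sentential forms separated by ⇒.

S⇒P⇒(S)⇒(P)⇒(x)

S ⇒ P   [S -> P]
P ⇒ (S)   [P -> ( S )]
(S) ⇒ (P)   [S -> P]
(P) ⇒ (x)   [P -> x]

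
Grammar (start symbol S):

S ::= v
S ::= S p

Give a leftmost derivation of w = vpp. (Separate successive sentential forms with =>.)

S => Sp   [S ::= S p]
Sp => Spp   [S ::= S p]
Spp => vpp   [S ::= v]

S=>Sp=>Spp=>vpp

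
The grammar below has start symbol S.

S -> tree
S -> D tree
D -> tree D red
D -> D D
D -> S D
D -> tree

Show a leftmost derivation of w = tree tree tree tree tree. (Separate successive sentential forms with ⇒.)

S ⇒ D tree ⇒ D D tree ⇒ tree D tree ⇒ tree S D tree ⇒ tree D tree D tree ⇒ tree tree tree D tree ⇒ tree tree tree tree tree

S ⇒ D tree   [S -> D tree]
D tree ⇒ D D tree   [D -> D D]
D D tree ⇒ tree D tree   [D -> tree]
tree D tree ⇒ tree S D tree   [D -> S D]
tree S D tree ⇒ tree D tree D tree   [S -> D tree]
tree D tree D tree ⇒ tree tree tree D tree   [D -> tree]
tree tree tree D tree ⇒ tree tree tree tree tree   [D -> tree]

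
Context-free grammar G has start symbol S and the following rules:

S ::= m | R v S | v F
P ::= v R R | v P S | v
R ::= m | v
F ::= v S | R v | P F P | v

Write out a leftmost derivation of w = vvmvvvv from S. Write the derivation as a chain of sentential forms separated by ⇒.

S ⇒ vF ⇒ vPFP ⇒ vvRRFP ⇒ vvmRFP ⇒ vvmvFP ⇒ vvmvRvP ⇒ vvmvvvP ⇒ vvmvvvv

S ⇒ vF   [S ::= v F]
vF ⇒ vPFP   [F ::= P F P]
vPFP ⇒ vvRRFP   [P ::= v R R]
vvRRFP ⇒ vvmRFP   [R ::= m]
vvmRFP ⇒ vvmvFP   [R ::= v]
vvmvFP ⇒ vvmvRvP   [F ::= R v]
vvmvRvP ⇒ vvmvvvP   [R ::= v]
vvmvvvP ⇒ vvmvvvv   [P ::= v]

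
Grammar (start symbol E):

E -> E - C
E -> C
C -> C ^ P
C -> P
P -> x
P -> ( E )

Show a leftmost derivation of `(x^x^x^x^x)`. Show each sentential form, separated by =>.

E => C => P => (E) => (C) => (C^P) => (C^P^P) => (C^P^P^P) => (C^P^P^P^P) => (P^P^P^P^P) => (x^P^P^P^P) => (x^x^P^P^P) => (x^x^x^P^P) => (x^x^x^x^P) => (x^x^x^x^x)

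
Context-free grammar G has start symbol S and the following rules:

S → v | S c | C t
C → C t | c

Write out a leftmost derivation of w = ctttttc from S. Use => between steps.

S => Sc => Ctc => Cttc => Ctttc => Cttttc => Ctttttc => ctttttc

S => Sc   [S → S c]
Sc => Ctc   [S → C t]
Ctc => Cttc   [C → C t]
Cttc => Ctttc   [C → C t]
Ctttc => Cttttc   [C → C t]
Cttttc => Ctttttc   [C → C t]
Ctttttc => ctttttc   [C → c]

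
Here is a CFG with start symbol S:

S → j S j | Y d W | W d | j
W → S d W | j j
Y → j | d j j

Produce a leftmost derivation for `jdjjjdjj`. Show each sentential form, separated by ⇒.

S⇒YdW⇒jdW⇒jdSdW⇒jdjSjdW⇒jdjjjdW⇒jdjjjdjj

S ⇒ YdW   [S → Y d W]
YdW ⇒ jdW   [Y → j]
jdW ⇒ jdSdW   [W → S d W]
jdSdW ⇒ jdjSjdW   [S → j S j]
jdjSjdW ⇒ jdjjjdW   [S → j]
jdjjjdW ⇒ jdjjjdjj   [W → j j]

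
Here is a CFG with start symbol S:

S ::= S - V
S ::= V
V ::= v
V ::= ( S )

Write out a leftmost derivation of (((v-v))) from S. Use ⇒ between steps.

S⇒V⇒(S)⇒(V)⇒((S))⇒((V))⇒(((S)))⇒(((S-V)))⇒(((V-V)))⇒(((v-V)))⇒(((v-v)))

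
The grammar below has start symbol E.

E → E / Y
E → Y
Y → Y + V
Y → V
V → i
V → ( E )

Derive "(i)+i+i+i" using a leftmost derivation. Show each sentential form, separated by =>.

E => Y => Y+V => Y+V+V => Y+V+V+V => V+V+V+V => (E)+V+V+V => (Y)+V+V+V => (V)+V+V+V => (i)+V+V+V => (i)+i+V+V => (i)+i+i+V => (i)+i+i+i

E => Y   [E → Y]
Y => Y+V   [Y → Y + V]
Y+V => Y+V+V   [Y → Y + V]
Y+V+V => Y+V+V+V   [Y → Y + V]
Y+V+V+V => V+V+V+V   [Y → V]
V+V+V+V => (E)+V+V+V   [V → ( E )]
(E)+V+V+V => (Y)+V+V+V   [E → Y]
(Y)+V+V+V => (V)+V+V+V   [Y → V]
(V)+V+V+V => (i)+V+V+V   [V → i]
(i)+V+V+V => (i)+i+V+V   [V → i]
(i)+i+V+V => (i)+i+i+V   [V → i]
(i)+i+i+V => (i)+i+i+i   [V → i]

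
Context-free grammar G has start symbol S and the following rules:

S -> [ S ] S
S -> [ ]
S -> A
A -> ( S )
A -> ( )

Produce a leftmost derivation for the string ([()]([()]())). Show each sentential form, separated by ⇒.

S⇒A⇒(S)⇒([S]S)⇒([A]S)⇒([()]S)⇒([()]A)⇒([()](S))⇒([()]([S]S))⇒([()]([A]S))⇒([()]([()]S))⇒([()]([()]A))⇒([()]([()]()))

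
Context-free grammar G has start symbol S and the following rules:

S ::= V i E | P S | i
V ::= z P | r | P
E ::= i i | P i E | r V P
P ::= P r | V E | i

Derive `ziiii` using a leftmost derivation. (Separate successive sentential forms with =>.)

S => PS   [S ::= P S]
PS => VES   [P ::= V E]
VES => zPES   [V ::= z P]
zPES => ziES   [P ::= i]
ziES => ziiiS   [E ::= i i]
ziiiS => ziiii   [S ::= i]

S => PS => VES => zPES => ziES => ziiiS => ziiii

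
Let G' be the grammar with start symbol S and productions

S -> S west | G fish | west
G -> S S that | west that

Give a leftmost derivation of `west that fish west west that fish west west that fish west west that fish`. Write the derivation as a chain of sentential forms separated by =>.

S => G fish => S S that fish => S west S that fish => G fish west S that fish => S S that fish west S that fish => S west S that fish west S that fish => G fish west S that fish west S that fish => S S that fish west S that fish west S that fish => G fish S that fish west S that fish west S that fish => west that fish S that fish west S that fish west S that fish => west that fish S west that fish west S that fish west S that fish => west that fish west west that fish west S that fish west S that fish => west that fish west west that fish west west that fish west S that fish => west that fish west west that fish west west that fish west west that fish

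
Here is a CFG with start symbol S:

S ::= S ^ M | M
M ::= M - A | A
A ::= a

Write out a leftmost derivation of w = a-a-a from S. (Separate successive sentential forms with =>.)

S => M => M-A => M-A-A => A-A-A => a-A-A => a-a-A => a-a-a

S => M   [S ::= M]
M => M-A   [M ::= M - A]
M-A => M-A-A   [M ::= M - A]
M-A-A => A-A-A   [M ::= A]
A-A-A => a-A-A   [A ::= a]
a-A-A => a-a-A   [A ::= a]
a-a-A => a-a-a   [A ::= a]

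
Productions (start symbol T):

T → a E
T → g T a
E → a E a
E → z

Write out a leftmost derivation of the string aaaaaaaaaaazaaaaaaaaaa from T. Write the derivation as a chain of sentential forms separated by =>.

T => aE => aaEa => aaaEaa => aaaaEaaa => aaaaaEaaaa => aaaaaaEaaaaa => aaaaaaaEaaaaaa => aaaaaaaaEaaaaaaa => aaaaaaaaaEaaaaaaaa => aaaaaaaaaaEaaaaaaaaa => aaaaaaaaaaaEaaaaaaaaaa => aaaaaaaaaaazaaaaaaaaaa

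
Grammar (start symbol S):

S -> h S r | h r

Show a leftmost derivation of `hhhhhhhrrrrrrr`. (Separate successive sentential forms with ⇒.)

S ⇒ hSr ⇒ hhSrr ⇒ hhhSrrr ⇒ hhhhSrrrr ⇒ hhhhhSrrrrr ⇒ hhhhhhSrrrrrr ⇒ hhhhhhhrrrrrrr

S ⇒ hSr   [S -> h S r]
hSr ⇒ hhSrr   [S -> h S r]
hhSrr ⇒ hhhSrrr   [S -> h S r]
hhhSrrr ⇒ hhhhSrrrr   [S -> h S r]
hhhhSrrrr ⇒ hhhhhSrrrrr   [S -> h S r]
hhhhhSrrrrr ⇒ hhhhhhSrrrrrr   [S -> h S r]
hhhhhhSrrrrrr ⇒ hhhhhhhrrrrrrr   [S -> h r]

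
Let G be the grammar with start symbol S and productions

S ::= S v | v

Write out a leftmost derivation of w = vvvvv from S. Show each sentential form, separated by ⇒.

S ⇒ Sv   [S ::= S v]
Sv ⇒ Svv   [S ::= S v]
Svv ⇒ Svvv   [S ::= S v]
Svvv ⇒ Svvvv   [S ::= S v]
Svvvv ⇒ vvvvv   [S ::= v]

S⇒Sv⇒Svv⇒Svvv⇒Svvvv⇒vvvvv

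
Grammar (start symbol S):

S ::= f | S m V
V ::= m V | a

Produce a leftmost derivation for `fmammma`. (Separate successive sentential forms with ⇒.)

S⇒SmV⇒SmVmV⇒fmVmV⇒fmamV⇒fmammV⇒fmammmV⇒fmammma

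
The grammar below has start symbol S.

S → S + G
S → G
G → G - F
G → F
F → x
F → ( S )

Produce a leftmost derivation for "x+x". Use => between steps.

S => S+G => G+G => F+G => x+G => x+F => x+x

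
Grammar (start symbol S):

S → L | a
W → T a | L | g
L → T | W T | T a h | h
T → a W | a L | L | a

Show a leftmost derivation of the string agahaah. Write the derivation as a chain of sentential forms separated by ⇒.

S ⇒ L   [S → L]
L ⇒ Tah   [L → T a h]
Tah ⇒ aLah   [T → a L]
aLah ⇒ aWTah   [L → W T]
aWTah ⇒ agTah   [W → g]
agTah ⇒ agaWah   [T → a W]
agaWah ⇒ agaTaah   [W → T a]
agaTaah ⇒ agaLaah   [T → L]
agaLaah ⇒ agahaah   [L → h]

S ⇒ L ⇒ Tah ⇒ aLah ⇒ aWTah ⇒ agTah ⇒ agaWah ⇒ agaTaah ⇒ agaLaah ⇒ agahaah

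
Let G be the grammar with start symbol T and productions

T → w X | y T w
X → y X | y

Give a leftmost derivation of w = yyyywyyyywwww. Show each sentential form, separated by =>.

T=>yTw=>yyTww=>yyyTwww=>yyyyTwwww=>yyyywXwwww=>yyyywyXwwww=>yyyywyyXwwww=>yyyywyyyXwwww=>yyyywyyyywwww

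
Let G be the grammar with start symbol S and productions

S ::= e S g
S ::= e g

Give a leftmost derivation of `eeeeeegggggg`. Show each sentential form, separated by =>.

S => eSg => eeSgg => eeeSggg => eeeeSgggg => eeeeeSggggg => eeeeeegggggg

S => eSg   [S ::= e S g]
eSg => eeSgg   [S ::= e S g]
eeSgg => eeeSggg   [S ::= e S g]
eeeSggg => eeeeSgggg   [S ::= e S g]
eeeeSgggg => eeeeeSggggg   [S ::= e S g]
eeeeeSggggg => eeeeeegggggg   [S ::= e g]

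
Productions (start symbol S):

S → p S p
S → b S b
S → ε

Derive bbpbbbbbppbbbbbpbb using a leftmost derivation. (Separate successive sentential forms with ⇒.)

S⇒bSb⇒bbSbb⇒bbpSpbb⇒bbpbSbpbb⇒bbpbbSbbpbb⇒bbpbbbSbbbpbb⇒bbpbbbbSbbbbpbb⇒bbpbbbbbSbbbbbpbb⇒bbpbbbbbpSpbbbbbpbb⇒bbpbbbbbppbbbbbpbb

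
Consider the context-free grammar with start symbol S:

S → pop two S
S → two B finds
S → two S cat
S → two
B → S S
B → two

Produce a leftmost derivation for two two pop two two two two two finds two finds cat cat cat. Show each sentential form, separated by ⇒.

S ⇒ two S cat   [S → two S cat]
two S cat ⇒ two two S cat cat   [S → two S cat]
two two S cat cat ⇒ two two pop two S cat cat   [S → pop two S]
two two pop two S cat cat ⇒ two two pop two two S cat cat cat   [S → two S cat]
two two pop two two S cat cat cat ⇒ two two pop two two two B finds cat cat cat   [S → two B finds]
two two pop two two two B finds cat cat cat ⇒ two two pop two two two S S finds cat cat cat   [B → S S]
two two pop two two two S S finds cat cat cat ⇒ two two pop two two two two B finds S finds cat cat cat   [S → two B finds]
two two pop two two two two B finds S finds cat cat cat ⇒ two two pop two two two two two finds S finds cat cat cat   [B → two]
two two pop two two two two two finds S finds cat cat cat ⇒ two two pop two two two two two finds two finds cat cat cat   [S → two]

S ⇒ two S cat ⇒ two two S cat cat ⇒ two two pop two S cat cat ⇒ two two pop two two S cat cat cat ⇒ two two pop two two two B finds cat cat cat ⇒ two two pop two two two S S finds cat cat cat ⇒ two two pop two two two two B finds S finds cat cat cat ⇒ two two pop two two two two two finds S finds cat cat cat ⇒ two two pop two two two two two finds two finds cat cat cat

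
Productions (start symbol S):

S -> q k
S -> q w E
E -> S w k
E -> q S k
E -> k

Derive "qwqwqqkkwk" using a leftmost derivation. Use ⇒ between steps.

S⇒qwE⇒qwSwk⇒qwqwEwk⇒qwqwqSkwk⇒qwqwqqkkwk

S ⇒ qwE   [S -> q w E]
qwE ⇒ qwSwk   [E -> S w k]
qwSwk ⇒ qwqwEwk   [S -> q w E]
qwqwEwk ⇒ qwqwqSkwk   [E -> q S k]
qwqwqSkwk ⇒ qwqwqqkkwk   [S -> q k]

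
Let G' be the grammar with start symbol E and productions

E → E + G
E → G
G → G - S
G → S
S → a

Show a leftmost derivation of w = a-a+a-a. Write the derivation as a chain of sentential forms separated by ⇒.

E⇒E+G⇒G+G⇒G-S+G⇒S-S+G⇒a-S+G⇒a-a+G⇒a-a+G-S⇒a-a+S-S⇒a-a+a-S⇒a-a+a-a

E ⇒ E+G   [E → E + G]
E+G ⇒ G+G   [E → G]
G+G ⇒ G-S+G   [G → G - S]
G-S+G ⇒ S-S+G   [G → S]
S-S+G ⇒ a-S+G   [S → a]
a-S+G ⇒ a-a+G   [S → a]
a-a+G ⇒ a-a+G-S   [G → G - S]
a-a+G-S ⇒ a-a+S-S   [G → S]
a-a+S-S ⇒ a-a+a-S   [S → a]
a-a+a-S ⇒ a-a+a-a   [S → a]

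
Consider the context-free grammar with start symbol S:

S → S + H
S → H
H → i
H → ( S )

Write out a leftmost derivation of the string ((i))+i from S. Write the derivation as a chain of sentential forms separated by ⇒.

S⇒S+H⇒H+H⇒(S)+H⇒(H)+H⇒((S))+H⇒((H))+H⇒((i))+H⇒((i))+i

S ⇒ S+H   [S → S + H]
S+H ⇒ H+H   [S → H]
H+H ⇒ (S)+H   [H → ( S )]
(S)+H ⇒ (H)+H   [S → H]
(H)+H ⇒ ((S))+H   [H → ( S )]
((S))+H ⇒ ((H))+H   [S → H]
((H))+H ⇒ ((i))+H   [H → i]
((i))+H ⇒ ((i))+i   [H → i]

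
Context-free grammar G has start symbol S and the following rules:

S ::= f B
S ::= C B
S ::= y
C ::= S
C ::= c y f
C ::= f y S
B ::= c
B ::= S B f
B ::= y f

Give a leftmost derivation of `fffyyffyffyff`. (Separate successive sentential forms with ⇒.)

S⇒fB⇒fSBf⇒ffBBf⇒ffSBfBf⇒fffBBfBf⇒fffSBfBfBf⇒fffyBfBfBf⇒fffyyffBfBf⇒fffyyffyffBf⇒fffyyffyffyff

S ⇒ fB   [S ::= f B]
fB ⇒ fSBf   [B ::= S B f]
fSBf ⇒ ffBBf   [S ::= f B]
ffBBf ⇒ ffSBfBf   [B ::= S B f]
ffSBfBf ⇒ fffBBfBf   [S ::= f B]
fffBBfBf ⇒ fffSBfBfBf   [B ::= S B f]
fffSBfBfBf ⇒ fffyBfBfBf   [S ::= y]
fffyBfBfBf ⇒ fffyyffBfBf   [B ::= y f]
fffyyffBfBf ⇒ fffyyffyffBf   [B ::= y f]
fffyyffyffBf ⇒ fffyyffyffyff   [B ::= y f]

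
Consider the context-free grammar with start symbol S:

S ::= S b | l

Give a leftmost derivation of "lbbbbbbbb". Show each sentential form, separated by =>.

S => Sb => Sbb => Sbbb => Sbbbb => Sbbbbb => Sbbbbbb => Sbbbbbbb => Sbbbbbbbb => lbbbbbbbb

S => Sb   [S ::= S b]
Sb => Sbb   [S ::= S b]
Sbb => Sbbb   [S ::= S b]
Sbbb => Sbbbb   [S ::= S b]
Sbbbb => Sbbbbb   [S ::= S b]
Sbbbbb => Sbbbbbb   [S ::= S b]
Sbbbbbb => Sbbbbbbb   [S ::= S b]
Sbbbbbbb => Sbbbbbbbb   [S ::= S b]
Sbbbbbbbb => lbbbbbbbb   [S ::= l]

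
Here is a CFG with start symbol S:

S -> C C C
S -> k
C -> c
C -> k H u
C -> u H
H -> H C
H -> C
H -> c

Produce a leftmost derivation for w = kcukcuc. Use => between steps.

S => CCC => kHuCC => kCuCC => kcuCC => kcukHuC => kcukcuC => kcukcuc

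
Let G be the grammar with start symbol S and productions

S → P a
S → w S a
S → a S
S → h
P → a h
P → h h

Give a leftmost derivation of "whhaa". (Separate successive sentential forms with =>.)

S => wSa   [S → w S a]
wSa => wPaa   [S → P a]
wPaa => whhaa   [P → h h]

S => wSa => wPaa => whhaa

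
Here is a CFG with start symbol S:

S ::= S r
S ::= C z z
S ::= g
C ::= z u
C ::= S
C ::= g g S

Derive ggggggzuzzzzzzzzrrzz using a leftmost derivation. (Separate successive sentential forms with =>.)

S => Czz => ggSzz => ggSrzz => ggSrrzz => ggCzzrrzz => ggSzzrrzz => ggCzzzzrrzz => ggggSzzzzrrzz => ggggCzzzzzzrrzz => ggggggSzzzzzzrrzz => ggggggCzzzzzzzzrrzz => ggggggzuzzzzzzzzrrzz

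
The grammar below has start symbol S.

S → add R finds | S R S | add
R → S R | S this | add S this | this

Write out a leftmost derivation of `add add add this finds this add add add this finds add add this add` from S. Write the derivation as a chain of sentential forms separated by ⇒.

S ⇒ S R S   [S → S R S]
S R S ⇒ S R S R S   [S → S R S]
S R S R S ⇒ add R S R S   [S → add]
add R S R S ⇒ add add S this S R S   [R → add S this]
add add S this S R S ⇒ add add add R finds this S R S   [S → add R finds]
add add add R finds this S R S ⇒ add add add this finds this S R S   [R → this]
add add add this finds this S R S ⇒ add add add this finds this add R finds R S   [S → add R finds]
add add add this finds this add R finds R S ⇒ add add add this finds this add add S this finds R S   [R → add S this]
add add add this finds this add add S this finds R S ⇒ add add add this finds this add add add this finds R S   [S → add]
add add add this finds this add add add this finds R S ⇒ add add add this finds this add add add this finds add S this S   [R → add S this]
add add add this finds this add add add this finds add S this S ⇒ add add add this finds this add add add this finds add add this S   [S → add]
add add add this finds this add add add this finds add add this S ⇒ add add add this finds this add add add this finds add add this add   [S → add]

S ⇒ S R S ⇒ S R S R S ⇒ add R S R S ⇒ add add S this S R S ⇒ add add add R finds this S R S ⇒ add add add this finds this S R S ⇒ add add add this finds this add R finds R S ⇒ add add add this finds this add add S this finds R S ⇒ add add add this finds this add add add this finds R S ⇒ add add add this finds this add add add this finds add S this S ⇒ add add add this finds this add add add this finds add add this S ⇒ add add add this finds this add add add this finds add add this add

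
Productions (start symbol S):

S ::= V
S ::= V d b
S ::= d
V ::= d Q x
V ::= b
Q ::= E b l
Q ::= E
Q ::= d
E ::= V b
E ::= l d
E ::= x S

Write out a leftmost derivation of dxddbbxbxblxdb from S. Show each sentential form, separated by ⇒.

S ⇒ Vdb ⇒ dQxdb ⇒ dEblxdb ⇒ dxSblxdb ⇒ dxVblxdb ⇒ dxdQxblxdb ⇒ dxdExblxdb ⇒ dxdVbxblxdb ⇒ dxddQxbxblxdb ⇒ dxddExbxblxdb ⇒ dxddVbxbxblxdb ⇒ dxddbbxbxblxdb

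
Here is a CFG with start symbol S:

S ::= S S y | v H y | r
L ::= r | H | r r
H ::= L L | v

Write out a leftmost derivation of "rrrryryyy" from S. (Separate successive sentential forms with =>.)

S=>SSy=>rSy=>rSSyy=>rrSyy=>rrSSyyy=>rrSSySyyy=>rrrSySyyy=>rrrrySyyy=>rrrryryyy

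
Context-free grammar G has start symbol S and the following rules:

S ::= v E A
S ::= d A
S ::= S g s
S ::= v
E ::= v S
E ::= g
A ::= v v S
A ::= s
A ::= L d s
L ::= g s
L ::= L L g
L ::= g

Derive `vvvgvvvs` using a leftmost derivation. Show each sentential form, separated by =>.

S=>vEA=>vvSA=>vvvEAA=>vvvgAA=>vvvgvvSA=>vvvgvvvA=>vvvgvvvs

S => vEA   [S ::= v E A]
vEA => vvSA   [E ::= v S]
vvSA => vvvEAA   [S ::= v E A]
vvvEAA => vvvgAA   [E ::= g]
vvvgAA => vvvgvvSA   [A ::= v v S]
vvvgvvSA => vvvgvvvA   [S ::= v]
vvvgvvvA => vvvgvvvs   [A ::= s]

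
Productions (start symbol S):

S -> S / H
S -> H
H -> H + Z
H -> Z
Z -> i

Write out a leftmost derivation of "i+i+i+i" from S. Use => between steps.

S => H => H+Z => H+Z+Z => H+Z+Z+Z => Z+Z+Z+Z => i+Z+Z+Z => i+i+Z+Z => i+i+i+Z => i+i+i+i

S => H   [S -> H]
H => H+Z   [H -> H + Z]
H+Z => H+Z+Z   [H -> H + Z]
H+Z+Z => H+Z+Z+Z   [H -> H + Z]
H+Z+Z+Z => Z+Z+Z+Z   [H -> Z]
Z+Z+Z+Z => i+Z+Z+Z   [Z -> i]
i+Z+Z+Z => i+i+Z+Z   [Z -> i]
i+i+Z+Z => i+i+i+Z   [Z -> i]
i+i+i+Z => i+i+i+i   [Z -> i]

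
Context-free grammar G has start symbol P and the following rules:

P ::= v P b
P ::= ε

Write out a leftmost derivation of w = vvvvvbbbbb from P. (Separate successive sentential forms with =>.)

P => vPb   [P ::= v P b]
vPb => vvPbb   [P ::= v P b]
vvPbb => vvvPbbb   [P ::= v P b]
vvvPbbb => vvvvPbbbb   [P ::= v P b]
vvvvPbbbb => vvvvvPbbbbb   [P ::= v P b]
vvvvvPbbbbb => vvvvvbbbbb   [P ::= ε]

P => vPb => vvPbb => vvvPbbb => vvvvPbbbb => vvvvvPbbbbb => vvvvvbbbbb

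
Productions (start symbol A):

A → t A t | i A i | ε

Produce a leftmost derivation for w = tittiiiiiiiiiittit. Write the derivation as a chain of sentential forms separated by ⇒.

A ⇒ tAt ⇒ tiAit ⇒ titAtit ⇒ tittAttit ⇒ tittiAittit ⇒ tittiiAiittit ⇒ tittiiiAiiittit ⇒ tittiiiiAiiiittit ⇒ tittiiiiiAiiiiittit ⇒ tittiiiiiiiiiittit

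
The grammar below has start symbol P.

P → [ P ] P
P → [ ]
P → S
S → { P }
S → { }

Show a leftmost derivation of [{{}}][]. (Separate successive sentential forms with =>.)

P => [P]P   [P → [ P ] P]
[P]P => [S]P   [P → S]
[S]P => [{P}]P   [S → { P }]
[{P}]P => [{S}]P   [P → S]
[{S}]P => [{{}}]P   [S → { }]
[{{}}]P => [{{}}][]   [P → [ ]]

P => [P]P => [S]P => [{P}]P => [{S}]P => [{{}}]P => [{{}}][]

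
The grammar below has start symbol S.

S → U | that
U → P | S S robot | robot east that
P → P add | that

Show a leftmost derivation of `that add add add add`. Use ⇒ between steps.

S ⇒ U ⇒ P ⇒ P add ⇒ P add add ⇒ P add add add ⇒ P add add add add ⇒ that add add add add

S ⇒ U   [S → U]
U ⇒ P   [U → P]
P ⇒ P add   [P → P add]
P add ⇒ P add add   [P → P add]
P add add ⇒ P add add add   [P → P add]
P add add add ⇒ P add add add add   [P → P add]
P add add add add ⇒ that add add add add   [P → that]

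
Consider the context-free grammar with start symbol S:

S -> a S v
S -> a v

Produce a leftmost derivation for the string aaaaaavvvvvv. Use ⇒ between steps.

S ⇒ aSv   [S -> a S v]
aSv ⇒ aaSvv   [S -> a S v]
aaSvv ⇒ aaaSvvv   [S -> a S v]
aaaSvvv ⇒ aaaaSvvvv   [S -> a S v]
aaaaSvvvv ⇒ aaaaaSvvvvv   [S -> a S v]
aaaaaSvvvvv ⇒ aaaaaavvvvvv   [S -> a v]

S ⇒ aSv ⇒ aaSvv ⇒ aaaSvvv ⇒ aaaaSvvvv ⇒ aaaaaSvvvvv ⇒ aaaaaavvvvvv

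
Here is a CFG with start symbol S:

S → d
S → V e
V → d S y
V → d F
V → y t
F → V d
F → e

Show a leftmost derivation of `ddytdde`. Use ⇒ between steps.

S ⇒ Ve   [S → V e]
Ve ⇒ dFe   [V → d F]
dFe ⇒ dVde   [F → V d]
dVde ⇒ ddFde   [V → d F]
ddFde ⇒ ddVdde   [F → V d]
ddVdde ⇒ ddytdde   [V → y t]

S ⇒ Ve ⇒ dFe ⇒ dVde ⇒ ddFde ⇒ ddVdde ⇒ ddytdde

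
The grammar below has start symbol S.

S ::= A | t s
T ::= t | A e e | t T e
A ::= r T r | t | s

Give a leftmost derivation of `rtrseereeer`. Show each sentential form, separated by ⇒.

S ⇒ A   [S ::= A]
A ⇒ rTr   [A ::= r T r]
rTr ⇒ rtTer   [T ::= t T e]
rtTer ⇒ rtAeeer   [T ::= A e e]
rtAeeer ⇒ rtrTreeer   [A ::= r T r]
rtrTreeer ⇒ rtrAeereeer   [T ::= A e e]
rtrAeereeer ⇒ rtrseereeer   [A ::= s]

S ⇒ A ⇒ rTr ⇒ rtTer ⇒ rtAeeer ⇒ rtrTreeer ⇒ rtrAeereeer ⇒ rtrseereeer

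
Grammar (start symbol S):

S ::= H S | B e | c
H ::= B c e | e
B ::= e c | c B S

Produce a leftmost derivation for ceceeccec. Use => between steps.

S => HS => BceS => cBSceS => cecSceS => cecHSceS => ceceSceS => ceceHSceS => ceceeSceS => ceceecceS => ceceeccec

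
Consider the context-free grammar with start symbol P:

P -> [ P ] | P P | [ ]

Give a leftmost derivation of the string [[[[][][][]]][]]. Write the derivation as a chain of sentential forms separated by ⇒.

P ⇒ [P]   [P -> [ P ]]
[P] ⇒ [PP]   [P -> P P]
[PP] ⇒ [[P]P]   [P -> [ P ]]
[[P]P] ⇒ [[[P]]P]   [P -> [ P ]]
[[[P]]P] ⇒ [[[PP]]P]   [P -> P P]
[[[PP]]P] ⇒ [[[PPP]]P]   [P -> P P]
[[[PPP]]P] ⇒ [[[PPPP]]P]   [P -> P P]
[[[PPPP]]P] ⇒ [[[[]PPP]]P]   [P -> [ ]]
[[[[]PPP]]P] ⇒ [[[[][]PP]]P]   [P -> [ ]]
[[[[][]PP]]P] ⇒ [[[[][][]P]]P]   [P -> [ ]]
[[[[][][]P]]P] ⇒ [[[[][][][]]]P]   [P -> [ ]]
[[[[][][][]]]P] ⇒ [[[[][][][]]][]]   [P -> [ ]]

P⇒[P]⇒[PP]⇒[[P]P]⇒[[[P]]P]⇒[[[PP]]P]⇒[[[PPP]]P]⇒[[[PPPP]]P]⇒[[[[]PPP]]P]⇒[[[[][]PP]]P]⇒[[[[][][]P]]P]⇒[[[[][][][]]]P]⇒[[[[][][][]]][]]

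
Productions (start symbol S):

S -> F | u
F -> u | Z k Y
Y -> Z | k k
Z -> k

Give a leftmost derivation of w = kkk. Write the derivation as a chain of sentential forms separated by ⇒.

S⇒F⇒ZkY⇒kkY⇒kkZ⇒kkk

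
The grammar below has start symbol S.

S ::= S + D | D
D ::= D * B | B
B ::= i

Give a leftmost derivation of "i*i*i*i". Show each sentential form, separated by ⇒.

S⇒D⇒D*B⇒D*B*B⇒D*B*B*B⇒B*B*B*B⇒i*B*B*B⇒i*i*B*B⇒i*i*i*B⇒i*i*i*i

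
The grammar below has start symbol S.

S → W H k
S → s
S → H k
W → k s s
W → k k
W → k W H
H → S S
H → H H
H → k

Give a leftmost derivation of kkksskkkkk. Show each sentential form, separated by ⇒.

S ⇒ WHk ⇒ kWHHk ⇒ kkWHHHk ⇒ kkkssHHHk ⇒ kkkssHHHHk ⇒ kkksskHHHk ⇒ kkksskkHHk ⇒ kkksskkkHk ⇒ kkksskkkkk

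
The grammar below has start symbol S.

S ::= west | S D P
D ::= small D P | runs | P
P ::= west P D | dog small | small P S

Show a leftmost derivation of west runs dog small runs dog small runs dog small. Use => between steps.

S => S D P => S D P D P => S D P D P D P => west D P D P D P => west runs P D P D P => west runs dog small D P D P => west runs dog small runs P D P => west runs dog small runs dog small D P => west runs dog small runs dog small runs P => west runs dog small runs dog small runs dog small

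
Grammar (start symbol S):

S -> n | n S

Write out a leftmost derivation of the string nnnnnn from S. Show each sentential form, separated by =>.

S => nS   [S -> n S]
nS => nnS   [S -> n S]
nnS => nnnS   [S -> n S]
nnnS => nnnnS   [S -> n S]
nnnnS => nnnnnS   [S -> n S]
nnnnnS => nnnnnn   [S -> n]

S => nS => nnS => nnnS => nnnnS => nnnnnS => nnnnnn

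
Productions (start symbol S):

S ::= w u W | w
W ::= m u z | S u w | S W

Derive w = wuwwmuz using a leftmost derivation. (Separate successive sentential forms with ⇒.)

S⇒wuW⇒wuSW⇒wuwW⇒wuwSW⇒wuwwW⇒wuwwmuz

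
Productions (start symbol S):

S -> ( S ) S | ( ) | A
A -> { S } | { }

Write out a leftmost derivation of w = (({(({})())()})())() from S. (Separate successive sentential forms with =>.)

S => (S)S   [S -> ( S ) S]
(S)S => ((S)S)S   [S -> ( S ) S]
((S)S)S => ((A)S)S   [S -> A]
((A)S)S => (({S})S)S   [A -> { S }]
(({S})S)S => (({(S)S})S)S   [S -> ( S ) S]
(({(S)S})S)S => (({((S)S)S})S)S   [S -> ( S ) S]
(({((S)S)S})S)S => (({((A)S)S})S)S   [S -> A]
(({((A)S)S})S)S => (({(({})S)S})S)S   [A -> { }]
(({(({})S)S})S)S => (({(({})())S})S)S   [S -> ( )]
(({(({})())S})S)S => (({(({})())()})S)S   [S -> ( )]
(({(({})())()})S)S => (({(({})())()})())S   [S -> ( )]
(({(({})())()})())S => (({(({})())()})())()   [S -> ( )]

S=>(S)S=>((S)S)S=>((A)S)S=>(({S})S)S=>(({(S)S})S)S=>(({((S)S)S})S)S=>(({((A)S)S})S)S=>(({(({})S)S})S)S=>(({(({})())S})S)S=>(({(({})())()})S)S=>(({(({})())()})())S=>(({(({})())()})())()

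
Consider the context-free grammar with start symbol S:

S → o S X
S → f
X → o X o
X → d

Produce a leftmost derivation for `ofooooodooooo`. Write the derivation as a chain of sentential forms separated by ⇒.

S ⇒ oSX ⇒ ofX ⇒ ofoXo ⇒ ofooXoo ⇒ ofoooXooo ⇒ ofooooXoooo ⇒ ofoooooXooooo ⇒ ofooooodooooo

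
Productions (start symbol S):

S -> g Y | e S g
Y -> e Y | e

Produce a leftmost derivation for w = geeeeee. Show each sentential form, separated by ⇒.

S⇒gY⇒geY⇒geeY⇒geeeY⇒geeeeY⇒geeeeeY⇒geeeeee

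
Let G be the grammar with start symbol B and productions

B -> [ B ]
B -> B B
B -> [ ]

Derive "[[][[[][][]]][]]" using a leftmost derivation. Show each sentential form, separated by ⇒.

B⇒[B]⇒[BB]⇒[[]B]⇒[[]BB]⇒[[][B]B]⇒[[][[B]]B]⇒[[][[BB]]B]⇒[[][[[]B]]B]⇒[[][[[]BB]]B]⇒[[][[[][]B]]B]⇒[[][[[][][]]]B]⇒[[][[[][][]]][]]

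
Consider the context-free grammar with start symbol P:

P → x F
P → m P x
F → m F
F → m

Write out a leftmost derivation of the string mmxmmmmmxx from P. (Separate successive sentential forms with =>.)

P => mPx => mmPxx => mmxFxx => mmxmFxx => mmxmmFxx => mmxmmmFxx => mmxmmmmFxx => mmxmmmmmxx

P => mPx   [P → m P x]
mPx => mmPxx   [P → m P x]
mmPxx => mmxFxx   [P → x F]
mmxFxx => mmxmFxx   [F → m F]
mmxmFxx => mmxmmFxx   [F → m F]
mmxmmFxx => mmxmmmFxx   [F → m F]
mmxmmmFxx => mmxmmmmFxx   [F → m F]
mmxmmmmFxx => mmxmmmmmxx   [F → m]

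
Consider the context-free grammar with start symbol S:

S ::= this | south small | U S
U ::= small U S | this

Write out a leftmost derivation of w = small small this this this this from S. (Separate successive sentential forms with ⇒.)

S ⇒ U S ⇒ small U S S ⇒ small small U S S S ⇒ small small this S S S ⇒ small small this this S S ⇒ small small this this this S ⇒ small small this this this this

S ⇒ U S   [S ::= U S]
U S ⇒ small U S S   [U ::= small U S]
small U S S ⇒ small small U S S S   [U ::= small U S]
small small U S S S ⇒ small small this S S S   [U ::= this]
small small this S S S ⇒ small small this this S S   [S ::= this]
small small this this S S ⇒ small small this this this S   [S ::= this]
small small this this this S ⇒ small small this this this this   [S ::= this]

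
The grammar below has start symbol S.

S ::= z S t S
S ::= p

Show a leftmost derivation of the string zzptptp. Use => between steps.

S => zStS   [S ::= z S t S]
zStS => zzStStS   [S ::= z S t S]
zzStStS => zzptStS   [S ::= p]
zzptStS => zzptptS   [S ::= p]
zzptptS => zzptptp   [S ::= p]

S => zStS => zzStStS => zzptStS => zzptptS => zzptptp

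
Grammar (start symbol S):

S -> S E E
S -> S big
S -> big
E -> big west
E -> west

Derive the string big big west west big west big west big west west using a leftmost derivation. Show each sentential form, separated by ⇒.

S ⇒ S E E ⇒ S E E E E ⇒ S E E E E E E ⇒ big E E E E E E ⇒ big big west E E E E E ⇒ big big west west E E E E ⇒ big big west west big west E E E ⇒ big big west west big west big west E E ⇒ big big west west big west big west big west E ⇒ big big west west big west big west big west west

S ⇒ S E E   [S -> S E E]
S E E ⇒ S E E E E   [S -> S E E]
S E E E E ⇒ S E E E E E E   [S -> S E E]
S E E E E E E ⇒ big E E E E E E   [S -> big]
big E E E E E E ⇒ big big west E E E E E   [E -> big west]
big big west E E E E E ⇒ big big west west E E E E   [E -> west]
big big west west E E E E ⇒ big big west west big west E E E   [E -> big west]
big big west west big west E E E ⇒ big big west west big west big west E E   [E -> big west]
big big west west big west big west E E ⇒ big big west west big west big west big west E   [E -> big west]
big big west west big west big west big west E ⇒ big big west west big west big west big west west   [E -> west]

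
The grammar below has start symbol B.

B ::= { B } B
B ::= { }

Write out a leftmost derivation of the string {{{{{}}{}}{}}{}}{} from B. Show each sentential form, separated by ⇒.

B ⇒ {B}B   [B ::= { B } B]
{B}B ⇒ {{B}B}B   [B ::= { B } B]
{{B}B}B ⇒ {{{B}B}B}B   [B ::= { B } B]
{{{B}B}B}B ⇒ {{{{B}B}B}B}B   [B ::= { B } B]
{{{{B}B}B}B}B ⇒ {{{{{}}B}B}B}B   [B ::= { }]
{{{{{}}B}B}B}B ⇒ {{{{{}}{}}B}B}B   [B ::= { }]
{{{{{}}{}}B}B}B ⇒ {{{{{}}{}}{}}B}B   [B ::= { }]
{{{{{}}{}}{}}B}B ⇒ {{{{{}}{}}{}}{}}B   [B ::= { }]
{{{{{}}{}}{}}{}}B ⇒ {{{{{}}{}}{}}{}}{}   [B ::= { }]

B ⇒ {B}B ⇒ {{B}B}B ⇒ {{{B}B}B}B ⇒ {{{{B}B}B}B}B ⇒ {{{{{}}B}B}B}B ⇒ {{{{{}}{}}B}B}B ⇒ {{{{{}}{}}{}}B}B ⇒ {{{{{}}{}}{}}{}}B ⇒ {{{{{}}{}}{}}{}}{}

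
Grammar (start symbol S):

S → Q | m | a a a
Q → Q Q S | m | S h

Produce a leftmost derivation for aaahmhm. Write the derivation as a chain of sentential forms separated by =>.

S => Q => QQS => ShQS => aaahQS => aaahShS => aaahQhS => aaahmhS => aaahmhm

S => Q   [S → Q]
Q => QQS   [Q → Q Q S]
QQS => ShQS   [Q → S h]
ShQS => aaahQS   [S → a a a]
aaahQS => aaahShS   [Q → S h]
aaahShS => aaahQhS   [S → Q]
aaahQhS => aaahmhS   [Q → m]
aaahmhS => aaahmhm   [S → m]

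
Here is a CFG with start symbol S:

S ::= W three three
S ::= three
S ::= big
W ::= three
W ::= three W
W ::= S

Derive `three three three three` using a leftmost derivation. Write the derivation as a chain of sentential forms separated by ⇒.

S ⇒ W three three ⇒ three W three three ⇒ three three three three

S ⇒ W three three   [S ::= W three three]
W three three ⇒ three W three three   [W ::= three W]
three W three three ⇒ three three three three   [W ::= three]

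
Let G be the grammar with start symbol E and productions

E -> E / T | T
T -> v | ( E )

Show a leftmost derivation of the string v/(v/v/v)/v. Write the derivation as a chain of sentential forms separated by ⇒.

E⇒E/T⇒E/T/T⇒T/T/T⇒v/T/T⇒v/(E)/T⇒v/(E/T)/T⇒v/(E/T/T)/T⇒v/(T/T/T)/T⇒v/(v/T/T)/T⇒v/(v/v/T)/T⇒v/(v/v/v)/T⇒v/(v/v/v)/v

E ⇒ E/T   [E -> E / T]
E/T ⇒ E/T/T   [E -> E / T]
E/T/T ⇒ T/T/T   [E -> T]
T/T/T ⇒ v/T/T   [T -> v]
v/T/T ⇒ v/(E)/T   [T -> ( E )]
v/(E)/T ⇒ v/(E/T)/T   [E -> E / T]
v/(E/T)/T ⇒ v/(E/T/T)/T   [E -> E / T]
v/(E/T/T)/T ⇒ v/(T/T/T)/T   [E -> T]
v/(T/T/T)/T ⇒ v/(v/T/T)/T   [T -> v]
v/(v/T/T)/T ⇒ v/(v/v/T)/T   [T -> v]
v/(v/v/T)/T ⇒ v/(v/v/v)/T   [T -> v]
v/(v/v/v)/T ⇒ v/(v/v/v)/v   [T -> v]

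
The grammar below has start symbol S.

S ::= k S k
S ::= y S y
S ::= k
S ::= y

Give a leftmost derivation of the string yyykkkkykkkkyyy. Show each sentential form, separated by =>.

S=>ySy=>yySyy=>yyySyyy=>yyykSkyyy=>yyykkSkkyyy=>yyykkkSkkkyyy=>yyykkkkSkkkkyyy=>yyykkkkykkkkyyy

S => ySy   [S ::= y S y]
ySy => yySyy   [S ::= y S y]
yySyy => yyySyyy   [S ::= y S y]
yyySyyy => yyykSkyyy   [S ::= k S k]
yyykSkyyy => yyykkSkkyyy   [S ::= k S k]
yyykkSkkyyy => yyykkkSkkkyyy   [S ::= k S k]
yyykkkSkkkyyy => yyykkkkSkkkkyyy   [S ::= k S k]
yyykkkkSkkkkyyy => yyykkkkykkkkyyy   [S ::= y]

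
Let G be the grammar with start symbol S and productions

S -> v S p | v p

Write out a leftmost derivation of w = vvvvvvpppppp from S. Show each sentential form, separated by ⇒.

S⇒vSp⇒vvSpp⇒vvvSppp⇒vvvvSpppp⇒vvvvvSppppp⇒vvvvvvpppppp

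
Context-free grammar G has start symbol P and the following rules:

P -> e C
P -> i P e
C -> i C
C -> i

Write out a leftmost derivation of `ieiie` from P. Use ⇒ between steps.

P ⇒ iPe ⇒ ieCe ⇒ ieiCe ⇒ ieiie

P ⇒ iPe   [P -> i P e]
iPe ⇒ ieCe   [P -> e C]
ieCe ⇒ ieiCe   [C -> i C]
ieiCe ⇒ ieiie   [C -> i]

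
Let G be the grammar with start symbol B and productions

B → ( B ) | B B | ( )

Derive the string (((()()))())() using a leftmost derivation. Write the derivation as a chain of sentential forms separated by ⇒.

B ⇒ BB ⇒ (B)B ⇒ (BB)B ⇒ ((B)B)B ⇒ (((B))B)B ⇒ (((BB))B)B ⇒ (((()B))B)B ⇒ (((()()))B)B ⇒ (((()()))())B ⇒ (((()()))())()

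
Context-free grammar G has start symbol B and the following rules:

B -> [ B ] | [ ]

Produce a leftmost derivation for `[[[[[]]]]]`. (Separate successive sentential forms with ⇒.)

B ⇒ [B]   [B -> [ B ]]
[B] ⇒ [[B]]   [B -> [ B ]]
[[B]] ⇒ [[[B]]]   [B -> [ B ]]
[[[B]]] ⇒ [[[[B]]]]   [B -> [ B ]]
[[[[B]]]] ⇒ [[[[[]]]]]   [B -> [ ]]

B⇒[B]⇒[[B]]⇒[[[B]]]⇒[[[[B]]]]⇒[[[[[]]]]]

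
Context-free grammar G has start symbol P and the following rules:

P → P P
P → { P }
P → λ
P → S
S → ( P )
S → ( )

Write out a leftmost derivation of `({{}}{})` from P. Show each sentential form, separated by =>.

P=>PP=>PPP=>SPP=>(P)PP=>(PP)PP=>({P}P)PP=>({{P}}P)PP=>({{}}P)PP=>({{}}{P})PP=>({{}}{})PP=>({{}}{})P=>({{}}{})

P => PP   [P → P P]
PP => PPP   [P → P P]
PPP => SPP   [P → S]
SPP => (P)PP   [S → ( P )]
(P)PP => (PP)PP   [P → P P]
(PP)PP => ({P}P)PP   [P → { P }]
({P}P)PP => ({{P}}P)PP   [P → { P }]
({{P}}P)PP => ({{}}P)PP   [P → λ]
({{}}P)PP => ({{}}{P})PP   [P → { P }]
({{}}{P})PP => ({{}}{})PP   [P → λ]
({{}}{})PP => ({{}}{})P   [P → λ]
({{}}{})P => ({{}}{})   [P → λ]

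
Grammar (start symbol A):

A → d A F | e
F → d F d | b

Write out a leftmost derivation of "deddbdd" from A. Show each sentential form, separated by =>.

A => dAF   [A → d A F]
dAF => deF   [A → e]
deF => dedFd   [F → d F d]
dedFd => deddFdd   [F → d F d]
deddFdd => deddbdd   [F → b]

A => dAF => deF => dedFd => deddFdd => deddbdd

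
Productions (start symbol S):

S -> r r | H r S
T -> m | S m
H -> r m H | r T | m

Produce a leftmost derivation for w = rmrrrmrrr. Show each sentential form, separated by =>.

S => HrS   [S -> H r S]
HrS => rmHrS   [H -> r m H]
rmHrS => rmrTrS   [H -> r T]
rmrTrS => rmrSmrS   [T -> S m]
rmrSmrS => rmrrrmrS   [S -> r r]
rmrrrmrS => rmrrrmrrr   [S -> r r]

S => HrS => rmHrS => rmrTrS => rmrSmrS => rmrrrmrS => rmrrrmrrr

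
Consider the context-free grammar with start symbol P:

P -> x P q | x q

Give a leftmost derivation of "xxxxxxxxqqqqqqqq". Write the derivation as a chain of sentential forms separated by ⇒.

P ⇒ xPq ⇒ xxPqq ⇒ xxxPqqq ⇒ xxxxPqqqq ⇒ xxxxxPqqqqq ⇒ xxxxxxPqqqqqq ⇒ xxxxxxxPqqqqqqq ⇒ xxxxxxxxqqqqqqqq

P ⇒ xPq   [P -> x P q]
xPq ⇒ xxPqq   [P -> x P q]
xxPqq ⇒ xxxPqqq   [P -> x P q]
xxxPqqq ⇒ xxxxPqqqq   [P -> x P q]
xxxxPqqqq ⇒ xxxxxPqqqqq   [P -> x P q]
xxxxxPqqqqq ⇒ xxxxxxPqqqqqq   [P -> x P q]
xxxxxxPqqqqqq ⇒ xxxxxxxPqqqqqqq   [P -> x P q]
xxxxxxxPqqqqqqq ⇒ xxxxxxxxqqqqqqqq   [P -> x q]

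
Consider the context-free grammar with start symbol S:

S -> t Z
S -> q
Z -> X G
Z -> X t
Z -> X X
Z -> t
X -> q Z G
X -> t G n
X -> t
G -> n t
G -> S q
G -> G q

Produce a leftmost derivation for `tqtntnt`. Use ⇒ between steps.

S⇒tZ⇒tXG⇒tqZGG⇒tqtGG⇒tqtntG⇒tqtntnt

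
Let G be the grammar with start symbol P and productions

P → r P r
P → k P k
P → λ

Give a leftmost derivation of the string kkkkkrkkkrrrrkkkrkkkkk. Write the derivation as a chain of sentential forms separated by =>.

P => kPk   [P → k P k]
kPk => kkPkk   [P → k P k]
kkPkk => kkkPkkk   [P → k P k]
kkkPkkk => kkkkPkkkk   [P → k P k]
kkkkPkkkk => kkkkkPkkkkk   [P → k P k]
kkkkkPkkkkk => kkkkkrPrkkkkk   [P → r P r]
kkkkkrPrkkkkk => kkkkkrkPkrkkkkk   [P → k P k]
kkkkkrkPkrkkkkk => kkkkkrkkPkkrkkkkk   [P → k P k]
kkkkkrkkPkkrkkkkk => kkkkkrkkkPkkkrkkkkk   [P → k P k]
kkkkkrkkkPkkkrkkkkk => kkkkkrkkkrPrkkkrkkkkk   [P → r P r]
kkkkkrkkkrPrkkkrkkkkk => kkkkkrkkkrrPrrkkkrkkkkk   [P → r P r]
kkkkkrkkkrrPrrkkkrkkkkk => kkkkkrkkkrrrrkkkrkkkkk   [P → λ]

P => kPk => kkPkk => kkkPkkk => kkkkPkkkk => kkkkkPkkkkk => kkkkkrPrkkkkk => kkkkkrkPkrkkkkk => kkkkkrkkPkkrkkkkk => kkkkkrkkkPkkkrkkkkk => kkkkkrkkkrPrkkkrkkkkk => kkkkkrkkkrrPrrkkkrkkkkk => kkkkkrkkkrrrrkkkrkkkkk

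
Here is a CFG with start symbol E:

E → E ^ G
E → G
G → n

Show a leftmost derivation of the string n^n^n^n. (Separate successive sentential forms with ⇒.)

E ⇒ E^G   [E → E ^ G]
E^G ⇒ E^G^G   [E → E ^ G]
E^G^G ⇒ E^G^G^G   [E → E ^ G]
E^G^G^G ⇒ G^G^G^G   [E → G]
G^G^G^G ⇒ n^G^G^G   [G → n]
n^G^G^G ⇒ n^n^G^G   [G → n]
n^n^G^G ⇒ n^n^n^G   [G → n]
n^n^n^G ⇒ n^n^n^n   [G → n]

E ⇒ E^G ⇒ E^G^G ⇒ E^G^G^G ⇒ G^G^G^G ⇒ n^G^G^G ⇒ n^n^G^G ⇒ n^n^n^G ⇒ n^n^n^n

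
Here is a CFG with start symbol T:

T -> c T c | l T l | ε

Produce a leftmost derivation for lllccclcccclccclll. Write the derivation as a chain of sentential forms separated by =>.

T => lTl => llTll => lllTlll => lllcTclll => lllccTcclll => lllcccTccclll => lllccclTlccclll => lllccclcTclccclll => lllccclccTcclccclll => lllccclcccclccclll

T => lTl   [T -> l T l]
lTl => llTll   [T -> l T l]
llTll => lllTlll   [T -> l T l]
lllTlll => lllcTclll   [T -> c T c]
lllcTclll => lllccTcclll   [T -> c T c]
lllccTcclll => lllcccTccclll   [T -> c T c]
lllcccTccclll => lllccclTlccclll   [T -> l T l]
lllccclTlccclll => lllccclcTclccclll   [T -> c T c]
lllccclcTclccclll => lllccclccTcclccclll   [T -> c T c]
lllccclccTcclccclll => lllccclcccclccclll   [T -> ε]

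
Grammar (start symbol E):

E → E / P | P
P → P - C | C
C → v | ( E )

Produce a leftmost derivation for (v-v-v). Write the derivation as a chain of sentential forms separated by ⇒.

E ⇒ P ⇒ C ⇒ (E) ⇒ (P) ⇒ (P-C) ⇒ (P-C-C) ⇒ (C-C-C) ⇒ (v-C-C) ⇒ (v-v-C) ⇒ (v-v-v)

E ⇒ P   [E → P]
P ⇒ C   [P → C]
C ⇒ (E)   [C → ( E )]
(E) ⇒ (P)   [E → P]
(P) ⇒ (P-C)   [P → P - C]
(P-C) ⇒ (P-C-C)   [P → P - C]
(P-C-C) ⇒ (C-C-C)   [P → C]
(C-C-C) ⇒ (v-C-C)   [C → v]
(v-C-C) ⇒ (v-v-C)   [C → v]
(v-v-C) ⇒ (v-v-v)   [C → v]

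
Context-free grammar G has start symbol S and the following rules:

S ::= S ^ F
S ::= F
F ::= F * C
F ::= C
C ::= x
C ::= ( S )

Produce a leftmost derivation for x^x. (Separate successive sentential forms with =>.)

S => S^F => F^F => C^F => x^F => x^C => x^x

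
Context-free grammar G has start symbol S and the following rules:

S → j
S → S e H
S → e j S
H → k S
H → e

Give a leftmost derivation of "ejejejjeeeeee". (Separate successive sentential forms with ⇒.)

S ⇒ SeH ⇒ ejSeH ⇒ ejSeHeH ⇒ ejSeHeHeH ⇒ ejejSeHeHeH ⇒ ejejejSeHeHeH ⇒ ejejejjeHeHeH ⇒ ejejejjeeeHeH ⇒ ejejejjeeeeeH ⇒ ejejejjeeeeee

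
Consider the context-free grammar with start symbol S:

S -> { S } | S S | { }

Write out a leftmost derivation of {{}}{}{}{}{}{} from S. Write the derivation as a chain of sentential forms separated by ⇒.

S ⇒ SS   [S -> S S]
SS ⇒ SSS   [S -> S S]
SSS ⇒ {S}SS   [S -> { S }]
{S}SS ⇒ {{}}SS   [S -> { }]
{{}}SS ⇒ {{}}{}S   [S -> { }]
{{}}{}S ⇒ {{}}{}SS   [S -> S S]
{{}}{}SS ⇒ {{}}{}SSS   [S -> S S]
{{}}{}SSS ⇒ {{}}{}SSSS   [S -> S S]
{{}}{}SSSS ⇒ {{}}{}{}SSS   [S -> { }]
{{}}{}{}SSS ⇒ {{}}{}{}{}SS   [S -> { }]
{{}}{}{}{}SS ⇒ {{}}{}{}{}{}S   [S -> { }]
{{}}{}{}{}{}S ⇒ {{}}{}{}{}{}{}   [S -> { }]

S ⇒ SS ⇒ SSS ⇒ {S}SS ⇒ {{}}SS ⇒ {{}}{}S ⇒ {{}}{}SS ⇒ {{}}{}SSS ⇒ {{}}{}SSSS ⇒ {{}}{}{}SSS ⇒ {{}}{}{}{}SS ⇒ {{}}{}{}{}{}S ⇒ {{}}{}{}{}{}{}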